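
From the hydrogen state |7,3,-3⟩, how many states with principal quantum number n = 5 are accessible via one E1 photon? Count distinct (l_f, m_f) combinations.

4

E1 requires Δl = ±1, so l_f ∈ {2, 4}; with 0 ≤ l_f ≤ n_f−1 = 4, the allowed l_f values are {2, 4}.
For l_f = 2: m_f ∈ {m_i−1, m_i, m_i+1} ∩ [−2, 2] = {-2} → 1 state.
For l_f = 4: m_f ∈ {m_i−1, m_i, m_i+1} ∩ [−4, 4] = {-4, -3, -2} → 3 states.
Total: 4.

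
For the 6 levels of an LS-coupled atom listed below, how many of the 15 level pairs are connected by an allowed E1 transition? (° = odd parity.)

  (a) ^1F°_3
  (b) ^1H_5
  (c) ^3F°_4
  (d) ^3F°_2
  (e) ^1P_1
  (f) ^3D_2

(a)–(b): forbidden (ΔL, ΔJ).
(a)–(c): forbidden (parity, ΔS).
(a)–(d): forbidden (parity, ΔS).
(a)–(e): forbidden (ΔL, ΔJ).
(a)–(f): forbidden (ΔS).
(b)–(c): forbidden (ΔS, ΔL).
(b)–(d): forbidden (ΔS, ΔL, ΔJ).
(b)–(e): forbidden (parity, ΔL, ΔJ).
(b)–(f): forbidden (parity, ΔS, ΔL, ΔJ).
(c)–(d): forbidden (parity, ΔJ).
(c)–(e): forbidden (ΔS, ΔL, ΔJ).
(c)–(f): forbidden (ΔJ).
(d)–(e): forbidden (ΔS, ΔL).
(d)–(f): allowed.
(e)–(f): forbidden (parity, ΔS).
Allowed pairs: 1 of 15.

1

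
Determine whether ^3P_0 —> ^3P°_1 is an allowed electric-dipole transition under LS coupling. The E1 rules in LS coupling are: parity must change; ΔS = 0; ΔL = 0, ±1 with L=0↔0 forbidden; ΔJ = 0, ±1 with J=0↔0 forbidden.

Parity must change: even → odd — ✓.
ΔS = 0: S: 1 → 1 — ✓.
ΔL = 0, ±1 (not L=0↔0): L: 1 → 1, ΔL = +0 — ✓.
ΔJ = 0, ±1 (not J=0↔0): J: 0 → 1, ΔJ = +1 — ✓.
All four E1 rules are satisfied.

allowed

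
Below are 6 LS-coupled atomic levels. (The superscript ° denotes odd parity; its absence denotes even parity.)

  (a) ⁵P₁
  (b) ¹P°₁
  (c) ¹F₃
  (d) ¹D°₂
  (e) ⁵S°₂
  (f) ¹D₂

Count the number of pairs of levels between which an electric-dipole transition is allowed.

(a)–(b): forbidden (ΔS).
(a)–(c): forbidden (parity, ΔS, ΔL, ΔJ).
(a)–(d): forbidden (ΔS).
(a)–(e): allowed.
(a)–(f): forbidden (parity, ΔS).
(b)–(c): forbidden (ΔL, ΔJ).
(b)–(d): forbidden (parity).
(b)–(e): forbidden (parity, ΔS).
(b)–(f): allowed.
(c)–(d): allowed.
(c)–(e): forbidden (ΔS, ΔL).
(c)–(f): forbidden (parity).
(d)–(e): forbidden (parity, ΔS, ΔL).
(d)–(f): allowed.
(e)–(f): forbidden (ΔS, ΔL).
Allowed pairs: 4 of 15.

4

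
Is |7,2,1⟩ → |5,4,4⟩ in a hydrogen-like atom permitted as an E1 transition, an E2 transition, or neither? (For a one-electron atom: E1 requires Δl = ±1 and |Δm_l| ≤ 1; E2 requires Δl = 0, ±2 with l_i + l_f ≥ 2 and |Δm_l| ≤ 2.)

neither

Δl = 4 − 2 = +2; l_i + l_f = 6.
Δm_l = +3.
E1 (Δl = ±1, |Δm_l| ≤ 1): not satisfied.
E2 (Δl = 0,±2, l_i+l_f ≥ 2, |Δm_l| ≤ 2): not satisfied.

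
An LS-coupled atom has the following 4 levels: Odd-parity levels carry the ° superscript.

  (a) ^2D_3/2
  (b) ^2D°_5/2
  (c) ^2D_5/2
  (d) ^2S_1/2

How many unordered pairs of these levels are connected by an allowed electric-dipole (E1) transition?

2

(a)–(b): allowed.
(a)–(c): forbidden (parity).
(a)–(d): forbidden (parity, ΔL).
(b)–(c): allowed.
(b)–(d): forbidden (ΔL, ΔJ).
(c)–(d): forbidden (parity, ΔL, ΔJ).
Allowed pairs: 2 of 6.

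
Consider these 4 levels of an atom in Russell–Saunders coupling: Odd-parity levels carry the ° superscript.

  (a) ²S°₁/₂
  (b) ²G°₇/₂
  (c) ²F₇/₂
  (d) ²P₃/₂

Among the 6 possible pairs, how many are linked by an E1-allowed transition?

2

(a)–(b): forbidden (parity, ΔL, ΔJ).
(a)–(c): forbidden (ΔL, ΔJ).
(a)–(d): allowed.
(b)–(c): allowed.
(b)–(d): forbidden (ΔL, ΔJ).
(c)–(d): forbidden (parity, ΔL, ΔJ).
Allowed pairs: 2 of 6.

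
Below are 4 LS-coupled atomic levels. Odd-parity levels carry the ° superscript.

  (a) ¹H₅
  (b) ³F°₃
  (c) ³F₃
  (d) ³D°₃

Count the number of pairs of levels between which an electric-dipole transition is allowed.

(a)–(b): forbidden (ΔS, ΔL, ΔJ).
(a)–(c): forbidden (parity, ΔS, ΔL, ΔJ).
(a)–(d): forbidden (ΔS, ΔL, ΔJ).
(b)–(c): allowed.
(b)–(d): forbidden (parity).
(c)–(d): allowed.
Allowed pairs: 2 of 6.

2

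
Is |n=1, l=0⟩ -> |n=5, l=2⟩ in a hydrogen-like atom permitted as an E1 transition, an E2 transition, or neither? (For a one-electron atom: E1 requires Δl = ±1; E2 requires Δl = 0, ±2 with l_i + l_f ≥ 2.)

E2

Δl = 2 − 0 = +2; l_i + l_f = 2.
E1 (Δl = ±1): not satisfied.
E2 (Δl = 0,±2, l_i+l_f ≥ 2): satisfied.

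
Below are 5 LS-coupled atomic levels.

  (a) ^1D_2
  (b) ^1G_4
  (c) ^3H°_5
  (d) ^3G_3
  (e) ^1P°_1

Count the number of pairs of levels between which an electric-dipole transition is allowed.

1

(a)–(b): forbidden (parity, ΔL, ΔJ).
(a)–(c): forbidden (ΔS, ΔL, ΔJ).
(a)–(d): forbidden (parity, ΔS, ΔL).
(a)–(e): allowed.
(b)–(c): forbidden (ΔS).
(b)–(d): forbidden (parity, ΔS).
(b)–(e): forbidden (ΔL, ΔJ).
(c)–(d): forbidden (ΔJ).
(c)–(e): forbidden (parity, ΔS, ΔL, ΔJ).
(d)–(e): forbidden (ΔS, ΔL, ΔJ).
Allowed pairs: 1 of 10.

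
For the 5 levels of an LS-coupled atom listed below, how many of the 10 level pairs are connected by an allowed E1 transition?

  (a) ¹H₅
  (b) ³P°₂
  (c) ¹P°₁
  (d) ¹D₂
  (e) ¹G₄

1

(a)–(b): forbidden (ΔS, ΔL, ΔJ).
(a)–(c): forbidden (ΔL, ΔJ).
(a)–(d): forbidden (parity, ΔL, ΔJ).
(a)–(e): forbidden (parity).
(b)–(c): forbidden (parity, ΔS).
(b)–(d): forbidden (ΔS).
(b)–(e): forbidden (ΔS, ΔL, ΔJ).
(c)–(d): allowed.
(c)–(e): forbidden (ΔL, ΔJ).
(d)–(e): forbidden (parity, ΔL, ΔJ).
Allowed pairs: 1 of 10.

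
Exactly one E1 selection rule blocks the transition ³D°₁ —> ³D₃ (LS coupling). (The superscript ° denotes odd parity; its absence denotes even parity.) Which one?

the ΔJ = 0, ±1 rule

Parity must change: odd → even — satisfied.
ΔS = 0: S: 1 → 1 — satisfied.
ΔL = 0, ±1 (not L=0↔0): L: 2 → 2, ΔL = +0 — satisfied.
ΔJ = 0, ±1 (not J=0↔0): J: 1 → 3, ΔJ = +2 — violated.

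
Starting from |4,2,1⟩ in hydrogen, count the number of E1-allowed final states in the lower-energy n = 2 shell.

E1 requires Δl = ±1, so l_f ∈ {1, 3}; with 0 ≤ l_f ≤ n_f−1 = 1, the allowed l_f values are {1}.
For l_f = 1: m_f ∈ {m_i−1, m_i, m_i+1} ∩ [−1, 1] = {0, 1} → 2 states.
Total: 2.

2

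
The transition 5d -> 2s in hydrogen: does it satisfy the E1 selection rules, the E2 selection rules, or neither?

Δl = 0 − 2 = -2; l_i + l_f = 2.
E1 (Δl = ±1): not satisfied.
E2 (Δl = 0,±2, l_i+l_f ≥ 2): satisfied.

E2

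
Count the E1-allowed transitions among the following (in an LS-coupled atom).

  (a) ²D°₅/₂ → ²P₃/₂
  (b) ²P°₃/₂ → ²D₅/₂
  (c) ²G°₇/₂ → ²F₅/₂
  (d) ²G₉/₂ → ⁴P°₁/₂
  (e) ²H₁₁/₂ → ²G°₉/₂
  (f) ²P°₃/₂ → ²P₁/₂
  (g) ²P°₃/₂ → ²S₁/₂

(a) allowed
(b) allowed
(c) allowed
(d) forbidden (ΔS, ΔL, ΔJ fail)
(e) allowed
(f) allowed
(g) allowed
Total allowed: 6 of 7.

6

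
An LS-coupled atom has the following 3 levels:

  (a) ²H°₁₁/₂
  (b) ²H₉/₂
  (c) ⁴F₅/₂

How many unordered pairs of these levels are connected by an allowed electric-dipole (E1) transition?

1

(a)–(b): allowed.
(a)–(c): forbidden (ΔS, ΔL, ΔJ).
(b)–(c): forbidden (parity, ΔS, ΔL, ΔJ).
Allowed pairs: 1 of 3.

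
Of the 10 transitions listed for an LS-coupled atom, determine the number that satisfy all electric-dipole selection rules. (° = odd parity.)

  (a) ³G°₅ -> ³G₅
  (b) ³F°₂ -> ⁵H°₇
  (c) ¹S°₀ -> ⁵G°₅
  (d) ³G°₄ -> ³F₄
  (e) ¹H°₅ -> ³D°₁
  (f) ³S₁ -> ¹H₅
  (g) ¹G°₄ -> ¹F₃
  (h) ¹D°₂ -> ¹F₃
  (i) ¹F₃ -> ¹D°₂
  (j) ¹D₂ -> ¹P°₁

(a) allowed
(b) forbidden (parity, ΔS, ΔL, ΔJ fail)
(c) forbidden (parity, ΔS, ΔL, ΔJ fail)
(d) allowed
(e) forbidden (parity, ΔS, ΔL, ΔJ fail)
(f) forbidden (parity, ΔS, ΔL, ΔJ fail)
(g) allowed
(h) allowed
(i) allowed
(j) allowed
Total allowed: 6 of 10.

6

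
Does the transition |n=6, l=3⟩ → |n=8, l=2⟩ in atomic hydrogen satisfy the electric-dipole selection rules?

allowed

Δl = 2 − 3 = -1; the E1 rule Δl = ±1 is ok.
All E1 selection rules are satisfied.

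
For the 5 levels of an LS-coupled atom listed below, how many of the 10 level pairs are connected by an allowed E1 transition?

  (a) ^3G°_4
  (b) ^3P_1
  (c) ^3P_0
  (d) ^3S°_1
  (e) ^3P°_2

3

(a)–(b): forbidden (ΔL, ΔJ).
(a)–(c): forbidden (ΔL, ΔJ).
(a)–(d): forbidden (parity, ΔL, ΔJ).
(a)–(e): forbidden (parity, ΔL, ΔJ).
(b)–(c): forbidden (parity).
(b)–(d): allowed.
(b)–(e): allowed.
(c)–(d): allowed.
(c)–(e): forbidden (ΔJ).
(d)–(e): forbidden (parity).
Allowed pairs: 3 of 10.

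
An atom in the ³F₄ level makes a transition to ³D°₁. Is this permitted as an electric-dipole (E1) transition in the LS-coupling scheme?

ΔJ = 0, ±1 (not J=0↔0): J: 4 → 1, ΔJ = -3 — ✗.
ΔL = 0, ±1 (not L=0↔0): L: 3 → 2, ΔL = -1 — ✓.
ΔS = 0: S: 1 → 1 — ✓.
Parity must change: even → odd — ✓.
Rule(s) violated: ΔJ.

forbidden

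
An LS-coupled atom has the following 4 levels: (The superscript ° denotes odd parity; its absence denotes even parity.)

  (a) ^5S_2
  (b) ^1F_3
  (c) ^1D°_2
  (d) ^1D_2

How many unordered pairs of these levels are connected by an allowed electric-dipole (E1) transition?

(a)–(b): forbidden (parity, ΔS, ΔL).
(a)–(c): forbidden (ΔS, ΔL).
(a)–(d): forbidden (parity, ΔS, ΔL).
(b)–(c): allowed.
(b)–(d): forbidden (parity).
(c)–(d): allowed.
Allowed pairs: 2 of 6.

2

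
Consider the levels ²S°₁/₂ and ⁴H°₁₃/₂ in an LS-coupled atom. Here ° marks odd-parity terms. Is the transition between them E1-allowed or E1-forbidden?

forbidden

Parity must change: odd → odd — fails.
ΔL = 0, ±1 (not L=0↔0): L: 0 → 5, ΔL = +5 — fails.
ΔJ = 0, ±1 (not J=0↔0): J: 1/2 → 13/2, ΔJ = +6 — fails.
ΔS = 0: S: 1/2 → 3/2 — fails.
Rule(s) violated: parity, ΔS, ΔL, ΔJ.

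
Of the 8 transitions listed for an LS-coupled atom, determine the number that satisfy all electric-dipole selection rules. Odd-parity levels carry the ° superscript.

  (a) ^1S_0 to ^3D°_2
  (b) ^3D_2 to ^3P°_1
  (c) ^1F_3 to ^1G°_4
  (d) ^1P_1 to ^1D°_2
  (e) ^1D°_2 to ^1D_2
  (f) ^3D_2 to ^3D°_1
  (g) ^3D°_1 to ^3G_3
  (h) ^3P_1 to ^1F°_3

(a) forbidden (ΔS, ΔL, ΔJ fail)
(b) allowed
(c) allowed
(d) allowed
(e) allowed
(f) allowed
(g) forbidden (ΔL, ΔJ fail)
(h) forbidden (ΔS, ΔL, ΔJ fail)
Total allowed: 5 of 8.

5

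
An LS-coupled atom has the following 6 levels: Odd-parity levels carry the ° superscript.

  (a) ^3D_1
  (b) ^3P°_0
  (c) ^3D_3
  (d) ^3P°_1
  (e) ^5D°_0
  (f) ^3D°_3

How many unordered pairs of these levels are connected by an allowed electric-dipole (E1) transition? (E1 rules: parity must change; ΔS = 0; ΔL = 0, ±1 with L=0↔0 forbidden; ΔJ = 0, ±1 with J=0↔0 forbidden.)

(a)–(b): allowed.
(a)–(c): forbidden (parity, ΔJ).
(a)–(d): allowed.
(a)–(e): forbidden (ΔS).
(a)–(f): forbidden (ΔJ).
(b)–(c): forbidden (ΔJ).
(b)–(d): forbidden (parity).
(b)–(e): forbidden (parity, ΔS, ΔJ).
(b)–(f): forbidden (parity, ΔJ).
(c)–(d): forbidden (ΔJ).
(c)–(e): forbidden (ΔS, ΔJ).
(c)–(f): allowed.
(d)–(e): forbidden (parity, ΔS).
(d)–(f): forbidden (parity, ΔJ).
(e)–(f): forbidden (parity, ΔS, ΔJ).
Allowed pairs: 3 of 15.

3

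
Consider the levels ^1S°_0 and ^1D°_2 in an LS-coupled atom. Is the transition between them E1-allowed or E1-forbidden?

Parity must change: odd → odd — fails.
ΔS = 0: S: 0 → 0 — passes.
ΔL = 0, ±1 (not L=0↔0): L: 0 → 2, ΔL = +2 — fails.
ΔJ = 0, ±1 (not J=0↔0): J: 0 → 2, ΔJ = +2 — fails.
Rule(s) violated: parity, ΔL, ΔJ.

forbidden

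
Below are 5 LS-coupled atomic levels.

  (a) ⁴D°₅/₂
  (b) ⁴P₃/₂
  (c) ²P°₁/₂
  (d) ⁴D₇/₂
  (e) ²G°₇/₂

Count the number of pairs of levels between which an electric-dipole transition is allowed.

(a)–(b): allowed.
(a)–(c): forbidden (parity, ΔS, ΔJ).
(a)–(d): allowed.
(a)–(e): forbidden (parity, ΔS, ΔL).
(b)–(c): forbidden (ΔS).
(b)–(d): forbidden (parity, ΔJ).
(b)–(e): forbidden (ΔS, ΔL, ΔJ).
(c)–(d): forbidden (ΔS, ΔJ).
(c)–(e): forbidden (parity, ΔL, ΔJ).
(d)–(e): forbidden (ΔS, ΔL).
Allowed pairs: 2 of 10.

2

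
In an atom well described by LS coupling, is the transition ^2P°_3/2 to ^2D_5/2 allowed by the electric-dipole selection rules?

allowed

ΔJ = 0, ±1 (not J=0↔0): J: 3/2 → 5/2, ΔJ = +1 — satisfied.
ΔS = 0: S: 1/2 → 1/2 — satisfied.
Parity must change: odd → even — satisfied.
ΔL = 0, ±1 (not L=0↔0): L: 1 → 2, ΔL = +1 — satisfied.
All four E1 rules are satisfied.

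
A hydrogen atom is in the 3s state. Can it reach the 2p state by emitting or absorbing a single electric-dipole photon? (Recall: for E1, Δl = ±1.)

allowed

Initial l = 0, final l = 1, so Δl = +1. E1 requires Δl = ±1: ✓.
All E1 selection rules are satisfied.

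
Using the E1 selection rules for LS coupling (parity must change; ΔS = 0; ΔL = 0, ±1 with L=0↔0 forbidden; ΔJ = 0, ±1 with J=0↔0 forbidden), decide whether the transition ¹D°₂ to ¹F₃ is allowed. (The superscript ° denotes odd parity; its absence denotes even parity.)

allowed

Initial level: S=0, L=2, J=2, parity odd. Final level: S=0, L=3, J=3, parity even.
Parity must change: odd → even — ✓.
ΔS = 0: S: 0 → 0 — ✓.
ΔL = 0, ±1 (not L=0↔0): L: 2 → 3, ΔL = +1 — ✓.
ΔJ = 0, ±1 (not J=0↔0): J: 2 → 3, ΔJ = +1 — ✓.
All four E1 rules are satisfied.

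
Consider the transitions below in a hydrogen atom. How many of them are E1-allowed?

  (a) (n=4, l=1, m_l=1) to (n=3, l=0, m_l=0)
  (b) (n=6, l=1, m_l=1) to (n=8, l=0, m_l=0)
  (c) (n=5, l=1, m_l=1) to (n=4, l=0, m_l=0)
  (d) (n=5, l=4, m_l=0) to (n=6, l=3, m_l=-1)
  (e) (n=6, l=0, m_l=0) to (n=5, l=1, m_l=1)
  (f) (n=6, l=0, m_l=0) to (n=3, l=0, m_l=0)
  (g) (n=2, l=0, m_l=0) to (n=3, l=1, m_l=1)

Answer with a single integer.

6

(a) allowed
(b) allowed
(c) allowed
(d) allowed
(e) allowed
(f) forbidden — Δl = +0 (E1 requires Δl = ±1)
(g) allowed
Total allowed: 6 of 7.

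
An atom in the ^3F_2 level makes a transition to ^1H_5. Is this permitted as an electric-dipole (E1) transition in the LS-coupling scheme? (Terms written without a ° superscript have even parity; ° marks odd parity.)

ΔS = 0: S: 1 → 0 — fails.
ΔL = 0, ±1 (not L=0↔0): L: 3 → 5, ΔL = +2 — fails.
Parity must change: even → even — fails.
ΔJ = 0, ±1 (not J=0↔0): J: 2 → 5, ΔJ = +3 — fails.
Rule(s) violated: parity, ΔS, ΔL, ΔJ.

forbidden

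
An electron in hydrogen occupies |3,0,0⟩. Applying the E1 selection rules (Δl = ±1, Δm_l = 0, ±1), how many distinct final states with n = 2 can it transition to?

E1 requires Δl = ±1, so l_f ∈ {-1, 1}; with 0 ≤ l_f ≤ n_f−1 = 1, the allowed l_f values are {1}.
For l_f = 1: m_f ∈ {m_i−1, m_i, m_i+1} ∩ [−1, 1] = {-1, 0, 1} → 3 states.
Total: 3.

3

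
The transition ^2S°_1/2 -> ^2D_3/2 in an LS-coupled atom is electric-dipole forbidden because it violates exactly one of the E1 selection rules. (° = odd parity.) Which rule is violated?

Reading off the term symbols: S 1/2→1/2, L 0→2, J 1/2→3/2, parity odd→even.
ΔJ = 0, ±1 (not J=0↔0): J: 1/2 → 3/2, ΔJ = +1 — ✓.
ΔS = 0: S: 1/2 → 1/2 — ✓.
Parity must change: odd → even — ✓.
ΔL = 0, ±1 (not L=0↔0): L: 0 → 2, ΔL = +2 — ✗.

the ΔL = 0, ±1 rule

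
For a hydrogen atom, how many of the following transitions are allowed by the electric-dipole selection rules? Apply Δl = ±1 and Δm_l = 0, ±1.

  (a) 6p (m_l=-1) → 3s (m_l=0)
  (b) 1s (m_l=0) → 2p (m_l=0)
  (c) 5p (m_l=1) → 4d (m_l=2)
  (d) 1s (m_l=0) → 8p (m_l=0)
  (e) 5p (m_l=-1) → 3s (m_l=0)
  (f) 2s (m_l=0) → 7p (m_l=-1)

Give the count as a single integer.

(a) allowed
(b) allowed
(c) allowed
(d) allowed
(e) allowed
(f) allowed
Total allowed: 6 of 6.

6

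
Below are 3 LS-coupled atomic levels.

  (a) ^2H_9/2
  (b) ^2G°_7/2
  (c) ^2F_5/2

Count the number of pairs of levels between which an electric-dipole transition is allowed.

(a)–(b): allowed.
(a)–(c): forbidden (parity, ΔL, ΔJ).
(b)–(c): allowed.
Allowed pairs: 2 of 3.

2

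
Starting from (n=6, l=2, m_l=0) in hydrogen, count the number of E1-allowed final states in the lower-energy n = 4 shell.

E1 requires Δl = ±1, so l_f ∈ {1, 3}; with 0 ≤ l_f ≤ n_f−1 = 3, the allowed l_f values are {1, 3}.
For l_f = 1: m_f ∈ {m_i−1, m_i, m_i+1} ∩ [−1, 1] = {-1, 0, 1} → 3 states.
For l_f = 3: m_f ∈ {m_i−1, m_i, m_i+1} ∩ [−3, 3] = {-1, 0, 1} → 3 states.
Total: 6.

6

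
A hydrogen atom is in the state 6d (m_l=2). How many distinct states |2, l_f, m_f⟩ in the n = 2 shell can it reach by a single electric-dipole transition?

1

E1 requires Δl = ±1, so l_f ∈ {1, 3}; with 0 ≤ l_f ≤ n_f−1 = 1, the allowed l_f values are {1}.
For l_f = 1: m_f ∈ {m_i−1, m_i, m_i+1} ∩ [−1, 1] = {1} → 1 state.
Total: 1.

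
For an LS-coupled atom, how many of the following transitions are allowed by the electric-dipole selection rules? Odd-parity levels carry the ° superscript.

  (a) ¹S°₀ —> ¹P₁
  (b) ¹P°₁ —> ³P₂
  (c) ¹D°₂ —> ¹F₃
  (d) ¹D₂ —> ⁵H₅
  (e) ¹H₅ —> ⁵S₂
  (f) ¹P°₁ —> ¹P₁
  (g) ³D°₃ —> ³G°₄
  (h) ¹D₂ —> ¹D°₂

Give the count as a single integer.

(a) allowed
(b) forbidden (ΔS fails)
(c) allowed
(d) forbidden (parity, ΔS, ΔL, ΔJ fail)
(e) forbidden (parity, ΔS, ΔL, ΔJ fail)
(f) allowed
(g) forbidden (parity, ΔL fail)
(h) allowed
Total allowed: 4 of 8.

4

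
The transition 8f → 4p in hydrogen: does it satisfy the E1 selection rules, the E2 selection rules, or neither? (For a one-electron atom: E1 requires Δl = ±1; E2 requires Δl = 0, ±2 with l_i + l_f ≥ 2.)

Δl = 1 − 3 = -2; l_i + l_f = 4.
E1 (Δl = ±1): not satisfied.
E2 (Δl = 0,±2, l_i+l_f ≥ 2): satisfied.

E2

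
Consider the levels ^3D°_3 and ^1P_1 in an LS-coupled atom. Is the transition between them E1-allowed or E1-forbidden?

Initial level: S=1, L=2, J=3, parity odd. Final level: S=0, L=1, J=1, parity even.
Parity must change: odd → even — ok.
ΔJ = 0, ±1 (not J=0↔0): J: 3 → 1, ΔJ = -2 — fails.
ΔL = 0, ±1 (not L=0↔0): L: 2 → 1, ΔL = -1 — ok.
ΔS = 0: S: 1 → 0 — fails.
Rule(s) violated: ΔS, ΔJ.

forbidden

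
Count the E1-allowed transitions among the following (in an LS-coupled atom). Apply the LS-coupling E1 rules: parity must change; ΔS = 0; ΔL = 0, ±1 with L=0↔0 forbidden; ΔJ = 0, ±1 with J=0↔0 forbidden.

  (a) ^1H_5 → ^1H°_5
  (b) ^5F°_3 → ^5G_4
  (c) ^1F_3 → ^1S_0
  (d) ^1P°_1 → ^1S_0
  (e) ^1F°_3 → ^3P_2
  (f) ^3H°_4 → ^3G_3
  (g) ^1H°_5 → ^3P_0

(a) allowed
(b) allowed
(c) forbidden (parity, ΔL, ΔJ fail)
(d) allowed
(e) forbidden (ΔS, ΔL fail)
(f) allowed
(g) forbidden (ΔS, ΔL, ΔJ fail)
Total allowed: 4 of 7.

4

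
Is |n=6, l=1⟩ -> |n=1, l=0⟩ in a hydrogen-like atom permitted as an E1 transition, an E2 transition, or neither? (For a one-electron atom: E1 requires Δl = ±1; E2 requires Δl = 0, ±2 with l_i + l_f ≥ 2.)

Δl = 0 − 1 = -1; l_i + l_f = 1.
E1 (Δl = ±1): satisfied.
E2 (Δl = 0,±2, l_i+l_f ≥ 2): not satisfied.

E1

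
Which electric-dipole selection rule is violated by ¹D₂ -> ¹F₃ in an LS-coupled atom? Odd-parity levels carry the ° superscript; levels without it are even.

parity

Parity must change: even → even — violated.
ΔS = 0: S: 0 → 0 — satisfied.
ΔL = 0, ±1 (not L=0↔0): L: 2 → 3, ΔL = +1 — satisfied.
ΔJ = 0, ±1 (not J=0↔0): J: 2 → 3, ΔJ = +1 — satisfied.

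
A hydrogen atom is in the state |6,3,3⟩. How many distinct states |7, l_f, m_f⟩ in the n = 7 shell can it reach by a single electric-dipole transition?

E1 requires Δl = ±1, so l_f ∈ {2, 4}; with 0 ≤ l_f ≤ n_f−1 = 6, the allowed l_f values are {2, 4}.
For l_f = 2: m_f ∈ {m_i−1, m_i, m_i+1} ∩ [−2, 2] = {2} → 1 state.
For l_f = 4: m_f ∈ {m_i−1, m_i, m_i+1} ∩ [−4, 4] = {2, 3, 4} → 3 states.
Total: 4.

4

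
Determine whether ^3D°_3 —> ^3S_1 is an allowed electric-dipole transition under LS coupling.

forbidden

Reading off the term symbols: S 1→1, L 2→0, J 3→1, parity odd→even.
Parity must change: odd → even — ✓.
ΔS = 0: S: 1 → 1 — ✓.
ΔL = 0, ±1 (not L=0↔0): L: 2 → 0, ΔL = -2 — ✗.
ΔJ = 0, ±1 (not J=0↔0): J: 3 → 1, ΔJ = -2 — ✗.
Rule(s) violated: ΔL, ΔJ.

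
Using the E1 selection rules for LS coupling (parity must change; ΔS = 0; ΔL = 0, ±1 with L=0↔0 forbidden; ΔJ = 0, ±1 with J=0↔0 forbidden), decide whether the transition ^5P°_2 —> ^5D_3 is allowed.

allowed

Reading off the term symbols: S 2→2, L 1→2, J 2→3, parity odd→even.
Parity must change: odd → even — passes.
ΔS = 0: S: 2 → 2 — passes.
ΔL = 0, ±1 (not L=0↔0): L: 1 → 2, ΔL = +1 — passes.
ΔJ = 0, ±1 (not J=0↔0): J: 2 → 3, ΔJ = +1 — passes.
All four E1 rules are satisfied.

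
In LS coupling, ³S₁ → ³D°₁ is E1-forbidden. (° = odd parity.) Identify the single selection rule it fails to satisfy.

the ΔL = 0, ±1 rule

ΔS = 0: S: 1 → 1 — ✓.
ΔL = 0, ±1 (not L=0↔0): L: 0 → 2, ΔL = +2 — ✗.
Parity must change: even → odd — ✓.
ΔJ = 0, ±1 (not J=0↔0): J: 1 → 1, ΔJ = +0 — ✓.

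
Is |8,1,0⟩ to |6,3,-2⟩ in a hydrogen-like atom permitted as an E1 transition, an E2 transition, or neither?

E2

Δl = 3 − 1 = +2; l_i + l_f = 4.
Δm_l = -2.
E1 (Δl = ±1, |Δm_l| ≤ 1): not satisfied.
E2 (Δl = 0,±2, l_i+l_f ≥ 2, |Δm_l| ≤ 2): satisfied.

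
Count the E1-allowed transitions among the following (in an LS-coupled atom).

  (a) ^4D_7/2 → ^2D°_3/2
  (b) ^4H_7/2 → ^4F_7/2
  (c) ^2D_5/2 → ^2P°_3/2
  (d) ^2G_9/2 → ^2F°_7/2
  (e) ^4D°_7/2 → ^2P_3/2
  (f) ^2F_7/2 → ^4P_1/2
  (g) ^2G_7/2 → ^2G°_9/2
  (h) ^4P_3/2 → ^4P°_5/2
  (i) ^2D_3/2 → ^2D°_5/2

5

(a) forbidden (ΔS, ΔJ fail)
(b) forbidden (parity, ΔL fail)
(c) allowed
(d) allowed
(e) forbidden (ΔS, ΔJ fail)
(f) forbidden (parity, ΔS, ΔL, ΔJ fail)
(g) allowed
(h) allowed
(i) allowed
Total allowed: 5 of 9.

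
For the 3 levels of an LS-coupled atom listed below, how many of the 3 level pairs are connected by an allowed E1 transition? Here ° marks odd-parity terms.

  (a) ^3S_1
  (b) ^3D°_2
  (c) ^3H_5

(a)–(b): forbidden (ΔL).
(a)–(c): forbidden (parity, ΔL, ΔJ).
(b)–(c): forbidden (ΔL, ΔJ).
Allowed pairs: 0 of 3.

0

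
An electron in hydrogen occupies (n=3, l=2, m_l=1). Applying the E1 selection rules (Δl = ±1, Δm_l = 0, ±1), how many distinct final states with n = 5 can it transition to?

5

E1 requires Δl = ±1, so l_f ∈ {1, 3}; with 0 ≤ l_f ≤ n_f−1 = 4, the allowed l_f values are {1, 3}.
For l_f = 1: m_f ∈ {m_i−1, m_i, m_i+1} ∩ [−1, 1] = {0, 1} → 2 states.
For l_f = 3: m_f ∈ {m_i−1, m_i, m_i+1} ∩ [−3, 3] = {0, 1, 2} → 3 states.
Total: 5.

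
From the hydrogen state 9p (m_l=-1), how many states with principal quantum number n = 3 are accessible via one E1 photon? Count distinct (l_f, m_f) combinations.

4

E1 requires Δl = ±1, so l_f ∈ {0, 2}; with 0 ≤ l_f ≤ n_f−1 = 2, the allowed l_f values are {0, 2}.
For l_f = 0: m_f ∈ {m_i−1, m_i, m_i+1} ∩ [−0, 0] = {0} → 1 state.
For l_f = 2: m_f ∈ {m_i−1, m_i, m_i+1} ∩ [−2, 2] = {-2, -1, 0} → 3 states.
Total: 4.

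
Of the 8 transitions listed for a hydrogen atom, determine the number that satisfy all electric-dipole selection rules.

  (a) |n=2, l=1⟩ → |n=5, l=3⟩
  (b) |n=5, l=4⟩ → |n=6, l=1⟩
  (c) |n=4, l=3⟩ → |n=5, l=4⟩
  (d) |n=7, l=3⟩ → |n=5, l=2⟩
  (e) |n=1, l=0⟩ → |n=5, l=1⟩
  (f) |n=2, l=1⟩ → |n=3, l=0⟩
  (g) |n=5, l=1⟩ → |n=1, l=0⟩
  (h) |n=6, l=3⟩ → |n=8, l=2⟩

6

(a) forbidden — Δl = +2 (E1 requires Δl = ±1)
(b) forbidden — Δl = -3 (E1 requires Δl = ±1)
(c) allowed
(d) allowed
(e) allowed
(f) allowed
(g) allowed
(h) allowed
Total allowed: 6 of 8.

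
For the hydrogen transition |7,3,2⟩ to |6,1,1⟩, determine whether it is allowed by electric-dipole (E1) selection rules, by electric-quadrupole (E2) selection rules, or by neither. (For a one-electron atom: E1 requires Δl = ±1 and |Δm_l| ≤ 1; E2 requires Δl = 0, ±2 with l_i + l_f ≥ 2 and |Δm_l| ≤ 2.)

E2

Δl = 1 − 3 = -2; l_i + l_f = 4.
Δm_l = -1.
E1 (Δl = ±1, |Δm_l| ≤ 1): not satisfied.
E2 (Δl = 0,±2, l_i+l_f ≥ 2, |Δm_l| ≤ 2): satisfied.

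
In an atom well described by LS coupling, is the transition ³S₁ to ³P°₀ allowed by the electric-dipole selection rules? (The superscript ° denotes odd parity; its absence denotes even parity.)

allowed

Parity must change: even → odd — ok.
ΔS = 0: S: 1 → 1 — ok.
ΔL = 0, ±1 (not L=0↔0): L: 0 → 1, ΔL = +1 — ok.
ΔJ = 0, ±1 (not J=0↔0): J: 1 → 0, ΔJ = -1 — ok.
All four E1 rules are satisfied.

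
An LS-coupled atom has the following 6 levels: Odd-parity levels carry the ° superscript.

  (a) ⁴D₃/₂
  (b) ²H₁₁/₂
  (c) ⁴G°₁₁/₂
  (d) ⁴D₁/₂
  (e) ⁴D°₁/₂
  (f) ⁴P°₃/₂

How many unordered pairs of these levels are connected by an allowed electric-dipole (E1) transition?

4

(a)–(b): forbidden (parity, ΔS, ΔL, ΔJ).
(a)–(c): forbidden (ΔL, ΔJ).
(a)–(d): forbidden (parity).
(a)–(e): allowed.
(a)–(f): allowed.
(b)–(c): forbidden (ΔS).
(b)–(d): forbidden (parity, ΔS, ΔL, ΔJ).
(b)–(e): forbidden (ΔS, ΔL, ΔJ).
(b)–(f): forbidden (ΔS, ΔL, ΔJ).
(c)–(d): forbidden (ΔL, ΔJ).
(c)–(e): forbidden (parity, ΔL, ΔJ).
(c)–(f): forbidden (parity, ΔL, ΔJ).
(d)–(e): allowed.
(d)–(f): allowed.
(e)–(f): forbidden (parity).
Allowed pairs: 4 of 15.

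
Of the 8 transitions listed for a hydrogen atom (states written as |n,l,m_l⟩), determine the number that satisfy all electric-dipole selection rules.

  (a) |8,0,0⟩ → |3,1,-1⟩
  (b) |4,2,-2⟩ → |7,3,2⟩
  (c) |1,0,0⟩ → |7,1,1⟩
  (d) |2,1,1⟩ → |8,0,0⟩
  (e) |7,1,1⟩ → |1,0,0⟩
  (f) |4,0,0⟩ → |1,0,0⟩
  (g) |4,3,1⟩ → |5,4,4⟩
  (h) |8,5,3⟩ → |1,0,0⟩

4

(a) allowed
(b) forbidden — Δm_l = +4 (E1 requires Δm_l = 0, ±1)
(c) allowed
(d) allowed
(e) allowed
(f) forbidden — Δl = +0 (E1 requires Δl = ±1)
(g) forbidden — Δm_l = +3 (E1 requires Δm_l = 0, ±1)
(h) forbidden — Δl = -5 (E1 requires Δl = ±1); Δm_l = -3 (E1 requires Δm_l = 0, ±1)
Total allowed: 4 of 8.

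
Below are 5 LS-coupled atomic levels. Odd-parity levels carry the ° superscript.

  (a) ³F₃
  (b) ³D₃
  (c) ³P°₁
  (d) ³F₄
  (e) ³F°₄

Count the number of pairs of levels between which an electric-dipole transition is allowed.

3

(a)–(b): forbidden (parity).
(a)–(c): forbidden (ΔL, ΔJ).
(a)–(d): forbidden (parity).
(a)–(e): allowed.
(b)–(c): forbidden (ΔJ).
(b)–(d): forbidden (parity).
(b)–(e): allowed.
(c)–(d): forbidden (ΔL, ΔJ).
(c)–(e): forbidden (parity, ΔL, ΔJ).
(d)–(e): allowed.
Allowed pairs: 3 of 10.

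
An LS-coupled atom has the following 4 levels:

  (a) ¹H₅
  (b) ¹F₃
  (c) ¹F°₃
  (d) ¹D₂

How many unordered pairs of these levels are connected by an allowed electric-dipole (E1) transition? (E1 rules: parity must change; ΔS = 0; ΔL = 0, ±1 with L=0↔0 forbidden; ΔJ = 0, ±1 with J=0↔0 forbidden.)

(a)–(b): forbidden (parity, ΔL, ΔJ).
(a)–(c): forbidden (ΔL, ΔJ).
(a)–(d): forbidden (parity, ΔL, ΔJ).
(b)–(c): allowed.
(b)–(d): forbidden (parity).
(c)–(d): allowed.
Allowed pairs: 2 of 6.

2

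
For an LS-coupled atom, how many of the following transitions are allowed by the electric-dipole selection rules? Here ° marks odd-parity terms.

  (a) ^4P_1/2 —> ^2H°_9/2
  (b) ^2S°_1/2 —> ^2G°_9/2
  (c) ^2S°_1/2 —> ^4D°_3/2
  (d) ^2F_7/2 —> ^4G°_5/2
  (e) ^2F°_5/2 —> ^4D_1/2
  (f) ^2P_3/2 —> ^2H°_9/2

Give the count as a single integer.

(a) forbidden (ΔS, ΔL, ΔJ fail)
(b) forbidden (parity, ΔL, ΔJ fail)
(c) forbidden (parity, ΔS, ΔL fail)
(d) forbidden (ΔS fails)
(e) forbidden (ΔS, ΔJ fail)
(f) forbidden (ΔL, ΔJ fail)
Total allowed: 0 of 6.

0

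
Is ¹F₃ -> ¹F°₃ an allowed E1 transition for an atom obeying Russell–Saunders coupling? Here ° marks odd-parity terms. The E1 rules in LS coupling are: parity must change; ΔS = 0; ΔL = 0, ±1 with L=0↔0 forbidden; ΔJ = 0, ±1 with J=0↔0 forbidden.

allowed

Reading off the term symbols: S 0→0, L 3→3, J 3→3, parity even→odd.
ΔJ = 0, ±1 (not J=0↔0): J: 3 → 3, ΔJ = +0 — passes.
ΔS = 0: S: 0 → 0 — passes.
ΔL = 0, ±1 (not L=0↔0): L: 3 → 3, ΔL = +0 — passes.
Parity must change: even → odd — passes.
All four E1 rules are satisfied.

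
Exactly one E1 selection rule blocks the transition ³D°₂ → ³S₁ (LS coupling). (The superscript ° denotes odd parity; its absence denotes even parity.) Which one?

Reading off the term symbols: S 1→1, L 2→0, J 2→1, parity odd→even.
ΔL = 0, ±1 (not L=0↔0): L: 2 → 0, ΔL = -2 — fails.
Parity must change: odd → even — passes.
ΔJ = 0, ±1 (not J=0↔0): J: 2 → 1, ΔJ = -1 — passes.
ΔS = 0: S: 1 → 1 — passes.

the ΔL = 0, ±1 rule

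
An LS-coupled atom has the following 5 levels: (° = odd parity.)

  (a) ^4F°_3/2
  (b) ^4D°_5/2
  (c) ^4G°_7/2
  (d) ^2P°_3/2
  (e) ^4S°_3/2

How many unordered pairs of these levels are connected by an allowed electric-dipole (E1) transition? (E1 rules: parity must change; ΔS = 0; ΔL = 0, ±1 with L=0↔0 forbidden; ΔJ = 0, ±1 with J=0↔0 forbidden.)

0

(a)–(b): forbidden (parity).
(a)–(c): forbidden (parity, ΔJ).
(a)–(d): forbidden (parity, ΔS, ΔL).
(a)–(e): forbidden (parity, ΔL).
(b)–(c): forbidden (parity, ΔL).
(b)–(d): forbidden (parity, ΔS).
(b)–(e): forbidden (parity, ΔL).
(c)–(d): forbidden (parity, ΔS, ΔL, ΔJ).
(c)–(e): forbidden (parity, ΔL, ΔJ).
(d)–(e): forbidden (parity, ΔS).
Allowed pairs: 0 of 10.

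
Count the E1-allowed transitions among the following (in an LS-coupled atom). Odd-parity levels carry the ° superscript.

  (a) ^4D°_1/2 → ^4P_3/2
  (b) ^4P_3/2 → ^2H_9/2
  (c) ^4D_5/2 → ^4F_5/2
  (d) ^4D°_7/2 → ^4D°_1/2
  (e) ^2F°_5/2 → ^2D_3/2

2

(a) allowed
(b) forbidden (parity, ΔS, ΔL, ΔJ fail)
(c) forbidden (parity fails)
(d) forbidden (parity, ΔJ fail)
(e) allowed
Total allowed: 2 of 5.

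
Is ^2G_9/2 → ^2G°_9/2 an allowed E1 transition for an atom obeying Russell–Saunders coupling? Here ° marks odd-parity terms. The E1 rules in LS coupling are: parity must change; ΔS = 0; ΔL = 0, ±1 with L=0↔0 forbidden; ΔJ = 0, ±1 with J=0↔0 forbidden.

Initial level: S=1/2, L=4, J=9/2, parity even. Final level: S=1/2, L=4, J=9/2, parity odd.
Parity must change: even → odd — passes.
ΔS = 0: S: 1/2 → 1/2 — passes.
ΔL = 0, ±1 (not L=0↔0): L: 4 → 4, ΔL = +0 — passes.
ΔJ = 0, ±1 (not J=0↔0): J: 9/2 → 9/2, ΔJ = +0 — passes.
All four E1 rules are satisfied.

allowed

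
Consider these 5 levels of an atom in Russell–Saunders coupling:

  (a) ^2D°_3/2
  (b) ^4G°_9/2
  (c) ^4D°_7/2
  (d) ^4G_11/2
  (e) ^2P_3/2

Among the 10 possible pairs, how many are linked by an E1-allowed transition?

2

(a)–(b): forbidden (parity, ΔS, ΔL, ΔJ).
(a)–(c): forbidden (parity, ΔS, ΔJ).
(a)–(d): forbidden (ΔS, ΔL, ΔJ).
(a)–(e): allowed.
(b)–(c): forbidden (parity, ΔL).
(b)–(d): allowed.
(b)–(e): forbidden (ΔS, ΔL, ΔJ).
(c)–(d): forbidden (ΔL, ΔJ).
(c)–(e): forbidden (ΔS, ΔJ).
(d)–(e): forbidden (parity, ΔS, ΔL, ΔJ).
Allowed pairs: 2 of 10.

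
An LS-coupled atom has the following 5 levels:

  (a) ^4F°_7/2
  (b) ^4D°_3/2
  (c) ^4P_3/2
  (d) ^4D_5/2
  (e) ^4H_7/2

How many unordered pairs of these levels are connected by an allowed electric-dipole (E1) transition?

3

(a)–(b): forbidden (parity, ΔJ).
(a)–(c): forbidden (ΔL, ΔJ).
(a)–(d): allowed.
(a)–(e): forbidden (ΔL).
(b)–(c): allowed.
(b)–(d): allowed.
(b)–(e): forbidden (ΔL, ΔJ).
(c)–(d): forbidden (parity).
(c)–(e): forbidden (parity, ΔL, ΔJ).
(d)–(e): forbidden (parity, ΔL).
Allowed pairs: 3 of 10.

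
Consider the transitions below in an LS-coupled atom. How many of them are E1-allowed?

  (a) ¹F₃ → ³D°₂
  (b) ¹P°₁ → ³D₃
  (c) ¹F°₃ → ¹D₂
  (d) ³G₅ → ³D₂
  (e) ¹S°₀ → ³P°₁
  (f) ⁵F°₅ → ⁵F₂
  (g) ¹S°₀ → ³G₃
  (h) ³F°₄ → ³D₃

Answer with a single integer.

(a) forbidden (ΔS fails)
(b) forbidden (ΔS, ΔJ fail)
(c) allowed
(d) forbidden (parity, ΔL, ΔJ fail)
(e) forbidden (parity, ΔS fail)
(f) forbidden (ΔJ fails)
(g) forbidden (ΔS, ΔL, ΔJ fail)
(h) allowed
Total allowed: 2 of 8.

2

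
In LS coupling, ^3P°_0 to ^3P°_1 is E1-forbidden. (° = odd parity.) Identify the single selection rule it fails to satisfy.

parity

ΔS = 0: S: 1 → 1 — satisfied.
ΔL = 0, ±1 (not L=0↔0): L: 1 → 1, ΔL = +0 — satisfied.
ΔJ = 0, ±1 (not J=0↔0): J: 0 → 1, ΔJ = +1 — satisfied.
Parity must change: odd → odd — violated.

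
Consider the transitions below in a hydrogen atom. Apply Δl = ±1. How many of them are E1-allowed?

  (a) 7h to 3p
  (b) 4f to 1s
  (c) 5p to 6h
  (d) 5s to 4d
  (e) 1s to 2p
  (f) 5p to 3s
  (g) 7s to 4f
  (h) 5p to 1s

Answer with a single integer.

3

(a) forbidden — Δl = -4 (E1 requires Δl = ±1)
(b) forbidden — Δl = -3 (E1 requires Δl = ±1)
(c) forbidden — Δl = +4 (E1 requires Δl = ±1)
(d) forbidden — Δl = +2 (E1 requires Δl = ±1)
(e) allowed
(f) allowed
(g) forbidden — Δl = +3 (E1 requires Δl = ±1)
(h) allowed
Total allowed: 3 of 8.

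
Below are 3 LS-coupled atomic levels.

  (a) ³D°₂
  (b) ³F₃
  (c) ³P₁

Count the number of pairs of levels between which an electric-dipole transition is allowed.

(a)–(b): allowed.
(a)–(c): allowed.
(b)–(c): forbidden (parity, ΔL, ΔJ).
Allowed pairs: 2 of 3.

2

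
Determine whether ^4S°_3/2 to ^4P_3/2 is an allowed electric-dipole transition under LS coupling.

Parity must change: odd → even — satisfied.
ΔS = 0: S: 3/2 → 3/2 — satisfied.
ΔL = 0, ±1 (not L=0↔0): L: 0 → 1, ΔL = +1 — satisfied.
ΔJ = 0, ±1 (not J=0↔0): J: 3/2 → 3/2, ΔJ = +0 — satisfied.
All four E1 rules are satisfied.

allowed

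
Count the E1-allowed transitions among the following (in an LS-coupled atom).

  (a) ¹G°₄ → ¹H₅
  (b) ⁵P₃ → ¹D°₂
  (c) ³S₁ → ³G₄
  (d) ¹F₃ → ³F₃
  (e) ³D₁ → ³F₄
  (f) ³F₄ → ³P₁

(a) allowed
(b) forbidden (ΔS fails)
(c) forbidden (parity, ΔL, ΔJ fail)
(d) forbidden (parity, ΔS fail)
(e) forbidden (parity, ΔJ fail)
(f) forbidden (parity, ΔL, ΔJ fail)
Total allowed: 1 of 6.

1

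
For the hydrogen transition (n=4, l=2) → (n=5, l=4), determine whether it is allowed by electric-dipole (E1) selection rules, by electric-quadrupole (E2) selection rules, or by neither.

Δl = 4 − 2 = +2; l_i + l_f = 6.
E1 (Δl = ±1): not satisfied.
E2 (Δl = 0,±2, l_i+l_f ≥ 2): satisfied.

E2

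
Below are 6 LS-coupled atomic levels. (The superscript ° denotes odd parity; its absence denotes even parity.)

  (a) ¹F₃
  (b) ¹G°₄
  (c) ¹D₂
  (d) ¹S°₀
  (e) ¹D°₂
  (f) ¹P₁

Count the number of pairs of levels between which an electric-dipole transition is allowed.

5

(a)–(b): allowed.
(a)–(c): forbidden (parity).
(a)–(d): forbidden (ΔL, ΔJ).
(a)–(e): allowed.
(a)–(f): forbidden (parity, ΔL, ΔJ).
(b)–(c): forbidden (ΔL, ΔJ).
(b)–(d): forbidden (parity, ΔL, ΔJ).
(b)–(e): forbidden (parity, ΔL, ΔJ).
(b)–(f): forbidden (ΔL, ΔJ).
(c)–(d): forbidden (ΔL, ΔJ).
(c)–(e): allowed.
(c)–(f): forbidden (parity).
(d)–(e): forbidden (parity, ΔL, ΔJ).
(d)–(f): allowed.
(e)–(f): allowed.
Allowed pairs: 5 of 15.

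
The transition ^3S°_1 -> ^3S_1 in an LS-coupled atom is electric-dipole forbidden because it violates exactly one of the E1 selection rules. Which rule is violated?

the L=0 ↔ L=0 exclusion

Initial level: S=1, L=0, J=1, parity odd. Final level: S=1, L=0, J=1, parity even.
Parity must change: odd → even — satisfied.
ΔS = 0: S: 1 → 1 — satisfied.
ΔL = 0, ±1 (not L=0↔0): L: 0 → 0, ΔL = +0 — violated.
ΔJ = 0, ±1 (not J=0↔0): J: 1 → 1, ΔJ = +0 — satisfied.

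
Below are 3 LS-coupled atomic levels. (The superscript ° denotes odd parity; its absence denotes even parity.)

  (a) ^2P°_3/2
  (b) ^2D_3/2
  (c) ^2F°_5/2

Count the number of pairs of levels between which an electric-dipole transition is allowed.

2

(a)–(b): allowed.
(a)–(c): forbidden (parity, ΔL).
(b)–(c): allowed.
Allowed pairs: 2 of 3.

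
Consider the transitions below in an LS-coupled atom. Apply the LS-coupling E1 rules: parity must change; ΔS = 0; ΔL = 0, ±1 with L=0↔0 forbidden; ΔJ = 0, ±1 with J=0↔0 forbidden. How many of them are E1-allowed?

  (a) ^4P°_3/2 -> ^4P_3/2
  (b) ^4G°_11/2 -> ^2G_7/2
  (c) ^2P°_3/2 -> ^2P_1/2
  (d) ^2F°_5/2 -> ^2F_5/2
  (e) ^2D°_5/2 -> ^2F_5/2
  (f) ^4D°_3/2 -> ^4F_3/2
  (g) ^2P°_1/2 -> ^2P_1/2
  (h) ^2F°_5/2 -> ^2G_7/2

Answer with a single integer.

7

(a) allowed
(b) forbidden (ΔS, ΔJ fail)
(c) allowed
(d) allowed
(e) allowed
(f) allowed
(g) allowed
(h) allowed
Total allowed: 7 of 8.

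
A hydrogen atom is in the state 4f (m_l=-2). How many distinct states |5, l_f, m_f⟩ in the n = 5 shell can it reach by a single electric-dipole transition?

5

E1 requires Δl = ±1, so l_f ∈ {2, 4}; with 0 ≤ l_f ≤ n_f−1 = 4, the allowed l_f values are {2, 4}.
For l_f = 2: m_f ∈ {m_i−1, m_i, m_i+1} ∩ [−2, 2] = {-2, -1} → 2 states.
For l_f = 4: m_f ∈ {m_i−1, m_i, m_i+1} ∩ [−4, 4] = {-3, -2, -1} → 3 states.
Total: 5.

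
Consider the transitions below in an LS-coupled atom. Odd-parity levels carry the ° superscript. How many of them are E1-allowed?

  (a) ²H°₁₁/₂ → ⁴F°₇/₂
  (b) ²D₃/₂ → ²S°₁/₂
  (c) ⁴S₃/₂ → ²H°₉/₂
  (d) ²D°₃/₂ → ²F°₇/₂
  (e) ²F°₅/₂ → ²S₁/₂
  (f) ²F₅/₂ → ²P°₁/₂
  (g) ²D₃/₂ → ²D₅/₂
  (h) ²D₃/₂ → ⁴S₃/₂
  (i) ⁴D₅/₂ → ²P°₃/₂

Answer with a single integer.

0

(a) forbidden (parity, ΔS, ΔL, ΔJ fail)
(b) forbidden (ΔL fails)
(c) forbidden (ΔS, ΔL, ΔJ fail)
(d) forbidden (parity, ΔJ fail)
(e) forbidden (ΔL, ΔJ fail)
(f) forbidden (ΔL, ΔJ fail)
(g) forbidden (parity fails)
(h) forbidden (parity, ΔS, ΔL fail)
(i) forbidden (ΔS fails)
Total allowed: 0 of 9.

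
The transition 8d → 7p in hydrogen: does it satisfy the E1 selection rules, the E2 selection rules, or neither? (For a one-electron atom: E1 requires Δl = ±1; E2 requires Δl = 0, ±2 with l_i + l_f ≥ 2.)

E1

Δl = 1 − 2 = -1; l_i + l_f = 3.
E1 (Δl = ±1): satisfied.
E2 (Δl = 0,±2, l_i+l_f ≥ 2): not satisfied.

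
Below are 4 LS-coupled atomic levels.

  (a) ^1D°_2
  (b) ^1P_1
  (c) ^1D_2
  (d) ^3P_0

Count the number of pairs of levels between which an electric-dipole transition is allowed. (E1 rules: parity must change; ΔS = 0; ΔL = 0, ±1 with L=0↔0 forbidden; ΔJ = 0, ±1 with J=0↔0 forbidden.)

(a)–(b): allowed.
(a)–(c): allowed.
(a)–(d): forbidden (ΔS, ΔJ).
(b)–(c): forbidden (parity).
(b)–(d): forbidden (parity, ΔS).
(c)–(d): forbidden (parity, ΔS, ΔJ).
Allowed pairs: 2 of 6.

2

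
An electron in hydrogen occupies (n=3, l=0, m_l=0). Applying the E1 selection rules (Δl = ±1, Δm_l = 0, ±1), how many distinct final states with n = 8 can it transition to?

E1 requires Δl = ±1, so l_f ∈ {-1, 1}; with 0 ≤ l_f ≤ n_f−1 = 7, the allowed l_f values are {1}.
For l_f = 1: m_f ∈ {m_i−1, m_i, m_i+1} ∩ [−1, 1] = {-1, 0, 1} → 3 states.
Total: 3.

3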